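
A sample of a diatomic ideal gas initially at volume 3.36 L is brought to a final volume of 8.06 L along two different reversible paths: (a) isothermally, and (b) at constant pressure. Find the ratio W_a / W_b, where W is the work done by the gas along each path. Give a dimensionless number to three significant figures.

Path (a) isothermal: W = P₁V₁ ln(V₂/V₁) → W_a/(P₁V₁) = 0.875.
Path (b) isobaric: W = P₁(V₂ − V₁) → W_b/(P₁V₁) = 1.399.
W_a / W_b = 0.875 / 1.399 = 0.6255.

W_a / W_b ≈ 0.626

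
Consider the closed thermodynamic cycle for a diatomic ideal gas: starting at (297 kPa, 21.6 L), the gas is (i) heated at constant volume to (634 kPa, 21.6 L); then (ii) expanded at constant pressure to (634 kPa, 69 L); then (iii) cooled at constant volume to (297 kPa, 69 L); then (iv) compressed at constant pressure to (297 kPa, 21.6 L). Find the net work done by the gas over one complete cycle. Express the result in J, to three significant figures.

Constant-volume legs do no work.
W(ii) = (634)(69 − 21.6) = 30052 J; W(iv) = (297)(21.6 − 69) = -14078 J.
W_net = 30052 − 14078 = 15974 J (the clockwise enclosed area).

W_net ≈ 16000 J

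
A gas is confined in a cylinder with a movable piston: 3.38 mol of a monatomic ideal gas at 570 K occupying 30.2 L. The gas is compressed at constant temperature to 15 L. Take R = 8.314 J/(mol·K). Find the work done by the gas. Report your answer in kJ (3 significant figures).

Isothermal: W = nRT ln(V₂/V₁).
W = (3.38)(8.314)(570) × ln(15/30.2)
  = 16018 × -0.6998
W_by_gas = -11209 J.

W ≈ -11.2 kJ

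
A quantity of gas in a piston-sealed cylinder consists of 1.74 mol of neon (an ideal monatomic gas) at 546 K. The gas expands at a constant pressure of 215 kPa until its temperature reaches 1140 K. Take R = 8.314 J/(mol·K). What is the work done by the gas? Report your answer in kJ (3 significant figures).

Isobaric: W = P ΔV = nR ΔT.
W = (1.74)(8.314)(1140 − 546) = 8593 J.

W ≈ 8.59 kJ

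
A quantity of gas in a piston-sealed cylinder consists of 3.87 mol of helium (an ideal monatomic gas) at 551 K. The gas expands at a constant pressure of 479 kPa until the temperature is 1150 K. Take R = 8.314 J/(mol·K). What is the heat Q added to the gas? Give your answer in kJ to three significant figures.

Isobaric: W = nRΔT = (3.87)(8.314)(599) = 19273 J.
ΔU = nCᵥΔT with Cᵥ = 3R/2: ΔU = (3.87)(12.47)(599) = 28909 J.
Q = ΔU + W = 28909 + 19273 = 48182 J.

Q ≈ 48.2 kJ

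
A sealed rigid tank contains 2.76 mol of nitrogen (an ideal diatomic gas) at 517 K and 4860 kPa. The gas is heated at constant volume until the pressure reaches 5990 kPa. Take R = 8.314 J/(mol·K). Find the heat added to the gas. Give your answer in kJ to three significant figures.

Constant volume ⇒ W = 0, so Q = ΔU = nCᵥΔT with Cᵥ = 5R/2 = 20.79 J/(mol·K).
At constant V, T₂/T₁ = P₂/P₁ ⇒ ΔT = T₁(P₂/P₁ − 1) = 517·(5990/4860 − 1) = 120.2 K.
ΔU = (2.76)(20.79)(120.2) = 6896 J.

Q ≈ 6.90 kJ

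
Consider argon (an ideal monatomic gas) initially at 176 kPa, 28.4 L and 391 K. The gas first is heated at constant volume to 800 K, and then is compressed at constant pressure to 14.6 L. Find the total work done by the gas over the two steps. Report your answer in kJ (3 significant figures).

W_total ≈ -4.97 kJ

Step 1 (isochoric): W = 0 (constant volume).
After step 1: P = 360.1 kPa (V unchanged).
Step 2 (isobaric): W = PΔV = (360.1 kPa)(14.6 − 28.4 L) = -4969 J.
W_total = 0 − 4969 = -4969 J.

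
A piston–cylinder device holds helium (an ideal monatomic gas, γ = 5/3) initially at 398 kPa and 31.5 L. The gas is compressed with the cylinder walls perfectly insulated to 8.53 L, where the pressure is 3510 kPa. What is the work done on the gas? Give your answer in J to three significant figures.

Adiabatic: W = (P₁V₁ − P₂V₂)/(γ − 1) with γ = 5/3.
P₁V₁ = 12537 J, P₂V₂ = 29940 J.
W = (12537 − 29940) / 0.6667 = -26105 J.
Work on gas = −W_by = 26105 J.

W ≈ 26100 J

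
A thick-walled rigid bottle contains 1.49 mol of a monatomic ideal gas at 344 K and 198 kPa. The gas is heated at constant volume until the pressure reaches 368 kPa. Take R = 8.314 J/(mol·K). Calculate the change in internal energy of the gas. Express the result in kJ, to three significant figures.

ΔU ≈ 5.49 kJ

Constant volume ⇒ W = 0, so Q = ΔU = nCᵥΔT with Cᵥ = 3R/2 = 12.47 J/(mol·K).
At constant V, T₂/T₁ = P₂/P₁ ⇒ ΔT = T₁(P₂/P₁ − 1) = 344·(368/198 − 1) = 295.4 K.
ΔU = (1.49)(12.47)(295.4) = 5488 J.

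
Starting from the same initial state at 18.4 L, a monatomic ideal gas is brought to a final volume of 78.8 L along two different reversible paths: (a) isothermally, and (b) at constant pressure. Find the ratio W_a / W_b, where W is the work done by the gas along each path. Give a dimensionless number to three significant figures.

W_a / W_b ≈ 0.443

Path (a) isothermal: W = P₁V₁ ln(V₂/V₁) → W_a/(P₁V₁) = 1.455.
Path (b) isobaric: W = P₁(V₂ − V₁) → W_b/(P₁V₁) = 3.283.
W_a / W_b = 1.455 / 3.283 = 0.4431.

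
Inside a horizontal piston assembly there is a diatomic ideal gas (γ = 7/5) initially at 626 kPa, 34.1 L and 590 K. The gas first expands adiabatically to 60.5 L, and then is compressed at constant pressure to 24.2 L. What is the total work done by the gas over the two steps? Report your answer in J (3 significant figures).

W_total ≈ 754 J

Step 1 (adiabatic): W = (P₁V₁ − P₂V₂)/(γ−1) = (21347 − 16972)/0.4 = 10937 J.
After step 1: P = 280.5 kPa, V = 60.5 L, T = 469.1 K.
Step 2 (isobaric): W = PΔV = (280.5 kPa)(24.2 − 60.5 L) = -10183 J.
W_total = 10937 − 10183 = 753.9 J.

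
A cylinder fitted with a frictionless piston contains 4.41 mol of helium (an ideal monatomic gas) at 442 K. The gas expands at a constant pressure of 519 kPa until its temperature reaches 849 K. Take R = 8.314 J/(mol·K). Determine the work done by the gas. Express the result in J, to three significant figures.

Isobaric: W = P ΔV = nR ΔT.
W = (4.41)(8.314)(849 − 442) = 14923 J.

W ≈ 14900 J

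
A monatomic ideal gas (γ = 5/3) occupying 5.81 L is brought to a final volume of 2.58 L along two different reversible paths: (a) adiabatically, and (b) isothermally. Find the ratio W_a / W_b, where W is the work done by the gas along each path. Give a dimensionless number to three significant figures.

Path (a) adiabatic: W = P₁V₁(1 − (V₁/V₂)^(γ−1))/(γ−1) → W_a/(P₁V₁) = -1.077.
Path (b) isothermal: W = P₁V₁ ln(V₂/V₁) → W_b/(P₁V₁) = -0.8118.
W_a / W_b = -1.077 / -0.8118 = 1.327.

W_a / W_b ≈ 1.33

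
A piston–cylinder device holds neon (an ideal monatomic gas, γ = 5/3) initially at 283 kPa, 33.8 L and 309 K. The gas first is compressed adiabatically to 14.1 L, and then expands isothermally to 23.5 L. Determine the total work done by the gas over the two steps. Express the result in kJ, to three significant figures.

Step 1 (adiabatic): W = (P₁V₁ − P₂V₂)/(γ−1) = (9565 − 17133)/0.667 = -11351 J.
After step 1: P = 1215 kPa, V = 14.1 L, T = 553.5 K.
Step 2 (isothermal): W = P₁V₁ ln(V₂/V₁) = (17133) ln(23.5/14.1) = 8752 J.
W_total = -11351 + 8752 = -2599 J.

W_total ≈ -2.60 kJ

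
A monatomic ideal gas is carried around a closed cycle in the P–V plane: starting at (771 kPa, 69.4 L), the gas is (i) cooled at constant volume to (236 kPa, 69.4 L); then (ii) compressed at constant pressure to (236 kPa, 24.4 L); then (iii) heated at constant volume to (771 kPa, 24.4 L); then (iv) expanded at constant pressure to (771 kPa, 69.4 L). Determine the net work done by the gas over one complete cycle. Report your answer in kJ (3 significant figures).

W_net ≈ 24.1 kJ

Constant-volume legs do no work.
W(ii) = (236)(24.4 − 69.4) = -10620 J; W(iv) = (771)(69.4 − 24.4) = 34695 J.
W_net = -10620 + 34695 = 24075 J (the clockwise enclosed area).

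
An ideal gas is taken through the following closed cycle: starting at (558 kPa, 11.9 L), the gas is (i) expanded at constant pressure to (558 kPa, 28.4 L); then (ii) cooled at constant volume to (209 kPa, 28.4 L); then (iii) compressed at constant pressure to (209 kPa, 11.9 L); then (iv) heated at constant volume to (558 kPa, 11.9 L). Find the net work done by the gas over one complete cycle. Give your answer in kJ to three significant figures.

Constant-volume legs do no work.
W(i) = (558)(28.4 − 11.9) = 9207 J; W(iii) = (209)(11.9 − 28.4) = -3448 J.
W_net = 9207 − 3448 = 5758 J (the clockwise enclosed area).

W_net ≈ 5.76 kJ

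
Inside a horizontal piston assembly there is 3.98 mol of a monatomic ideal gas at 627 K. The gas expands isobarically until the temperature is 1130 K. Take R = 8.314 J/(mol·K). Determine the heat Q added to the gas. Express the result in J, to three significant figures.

Q ≈ 41600 J

Isobaric: W = nRΔT = (3.98)(8.314)(503) = 16644 J.
ΔU = nCᵥΔT with Cᵥ = 3R/2: ΔU = (3.98)(12.47)(503) = 24966 J.
Q = ΔU + W = 24966 + 16644 = 41610 J.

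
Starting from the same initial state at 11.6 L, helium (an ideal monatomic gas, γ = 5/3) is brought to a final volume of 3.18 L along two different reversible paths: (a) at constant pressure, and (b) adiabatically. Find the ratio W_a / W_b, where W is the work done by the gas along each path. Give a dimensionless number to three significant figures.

W_a / W_b ≈ 0.353

Path (a) isobaric: W = P₁(V₂ − V₁) → W_a/(P₁V₁) = -0.7259.
Path (b) adiabatic: W = P₁V₁(1 − (V₁/V₂)^(γ−1))/(γ−1) → W_b/(P₁V₁) = -2.054.
W_a / W_b = -0.7259 / -2.054 = 0.3533.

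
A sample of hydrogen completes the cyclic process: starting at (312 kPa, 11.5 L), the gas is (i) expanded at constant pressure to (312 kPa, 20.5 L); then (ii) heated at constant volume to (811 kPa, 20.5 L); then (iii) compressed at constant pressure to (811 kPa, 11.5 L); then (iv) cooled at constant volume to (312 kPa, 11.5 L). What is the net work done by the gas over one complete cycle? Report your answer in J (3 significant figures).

Constant-volume legs do no work.
W(i) = (312)(20.5 − 11.5) = 2808 J; W(iii) = (811)(11.5 − 20.5) = -7299 J.
W_net = 2808 − 7299 = -4491 J (the counter-clockwise enclosed area).

W_net ≈ -4490 J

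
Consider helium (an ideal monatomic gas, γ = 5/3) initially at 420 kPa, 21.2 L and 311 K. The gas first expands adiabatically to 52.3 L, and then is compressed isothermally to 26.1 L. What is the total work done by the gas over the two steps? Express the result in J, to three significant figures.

W_total ≈ 2650 J

Step 1 (adiabatic): W = (P₁V₁ − P₂V₂)/(γ−1) = (8904 − 4877)/0.667 = 6041 J.
After step 1: P = 93.25 kPa, V = 52.3 L, T = 170.3 K.
Step 2 (isothermal): W = P₁V₁ ln(V₂/V₁) = (4877) ln(26.1/52.3) = -3390 J.
W_total = 6041 − 3390 = 2651 J.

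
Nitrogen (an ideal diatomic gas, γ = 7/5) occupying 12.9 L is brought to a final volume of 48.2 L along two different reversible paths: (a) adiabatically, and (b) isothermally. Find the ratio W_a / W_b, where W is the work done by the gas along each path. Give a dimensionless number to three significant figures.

Path (a) adiabatic: W = P₁V₁(1 − (V₁/V₂)^(γ−1))/(γ−1) → W_a/(P₁V₁) = 1.024.
Path (b) isothermal: W = P₁V₁ ln(V₂/V₁) → W_b/(P₁V₁) = 1.318.
W_a / W_b = 1.024 / 1.318 = 0.7772.

W_a / W_b ≈ 0.777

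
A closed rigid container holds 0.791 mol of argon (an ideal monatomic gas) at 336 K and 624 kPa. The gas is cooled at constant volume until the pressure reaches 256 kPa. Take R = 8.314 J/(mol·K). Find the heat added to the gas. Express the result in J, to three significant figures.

Constant volume ⇒ W = 0, so Q = ΔU = nCᵥΔT with Cᵥ = 3R/2 = 12.47 J/(mol·K).
At constant V, T₂/T₁ = P₂/P₁ ⇒ ΔT = T₁(P₂/P₁ − 1) = 336·(256/624 − 1) = -198.2 K.
ΔU = (0.791)(12.47)(-198.2) = -1955 J.

Q ≈ -1950 J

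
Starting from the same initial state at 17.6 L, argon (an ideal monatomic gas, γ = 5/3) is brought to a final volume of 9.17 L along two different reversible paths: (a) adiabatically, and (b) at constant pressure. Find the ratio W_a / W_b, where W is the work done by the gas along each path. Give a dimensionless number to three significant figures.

W_a / W_b ≈ 1.70

Path (a) adiabatic: W = P₁V₁(1 − (V₁/V₂)^(γ−1))/(γ−1) → W_a/(P₁V₁) = -0.8166.
Path (b) isobaric: W = P₁(V₂ − V₁) → W_b/(P₁V₁) = -0.479.
W_a / W_b = -0.8166 / -0.479 = 1.705.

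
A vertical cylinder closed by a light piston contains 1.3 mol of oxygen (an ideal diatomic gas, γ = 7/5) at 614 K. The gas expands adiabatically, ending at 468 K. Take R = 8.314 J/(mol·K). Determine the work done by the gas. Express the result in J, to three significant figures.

W ≈ 3940 J

Adiabatic ⇒ Q = 0, so W_by = −ΔU = nCᵥ(T₁ − T₂).
Cᵥ = 5R/2 = 20.79 J/(mol·K).
W = (1.3)(20.79)(614 − 468) = 3945 J.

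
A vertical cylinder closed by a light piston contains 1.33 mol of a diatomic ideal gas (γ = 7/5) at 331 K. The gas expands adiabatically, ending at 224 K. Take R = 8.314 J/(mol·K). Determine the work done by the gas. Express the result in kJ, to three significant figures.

Adiabatic ⇒ Q = 0, so W_by = −ΔU = nCᵥ(T₁ − T₂).
Cᵥ = 5R/2 = 20.79 J/(mol·K).
W = (1.33)(20.79)(331 − 224) = 2958 J.

W ≈ 2.96 kJ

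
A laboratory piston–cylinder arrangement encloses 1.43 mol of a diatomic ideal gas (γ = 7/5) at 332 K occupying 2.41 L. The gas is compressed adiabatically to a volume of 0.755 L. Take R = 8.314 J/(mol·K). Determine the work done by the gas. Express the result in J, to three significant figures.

Adiabatic: TV^(γ−1) = const with γ = 7/5.
T₂ = T₁ (V₁/V₂)^(γ−1) = 332 × (2.41/0.755)^0.4 = 332 × 1.591 = 528.2 K.
W_by = nCᵥ(T₁ − T₂) = (1.43)(20.79)(332 − 528.2) = -5830 J.

W ≈ -5830 J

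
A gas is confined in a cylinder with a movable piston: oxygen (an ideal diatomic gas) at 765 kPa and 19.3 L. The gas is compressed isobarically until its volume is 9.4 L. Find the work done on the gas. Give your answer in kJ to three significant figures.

Isobaric: W = P ΔV.
W = (765 kPa)(9.4 − 19.3 L) = (765)(-9.9) = -7574 J.
Work on gas = −W_by = 7574 J.

W ≈ 7.57 kJ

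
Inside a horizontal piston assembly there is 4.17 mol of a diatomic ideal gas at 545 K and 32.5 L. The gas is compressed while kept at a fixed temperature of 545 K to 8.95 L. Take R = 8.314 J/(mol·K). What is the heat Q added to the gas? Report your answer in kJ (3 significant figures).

Isothermal ⇒ ΔU = 0, so Q = W = nRT ln(V₂/V₁).
Q = (4.17)(8.314)(545) ln(8.95/32.5) = 18895 × -1.29 = -24366 J.

Q ≈ -24.4 kJ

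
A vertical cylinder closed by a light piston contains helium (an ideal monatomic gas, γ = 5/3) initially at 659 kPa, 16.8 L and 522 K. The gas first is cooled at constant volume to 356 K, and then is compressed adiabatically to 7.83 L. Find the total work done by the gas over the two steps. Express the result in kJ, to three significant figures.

Step 1 (isochoric): W = 0 (constant volume).
After step 1: P = 449.4 kPa (V unchanged).
Step 2 (adiabatic): W = (P₁V₁ − P₂V₂)/(γ−1) = (7550 − 12560)/0.667 = -7515 J.
W_total = 0 − 7515 = -7515 J.

W_total ≈ -7.51 kJ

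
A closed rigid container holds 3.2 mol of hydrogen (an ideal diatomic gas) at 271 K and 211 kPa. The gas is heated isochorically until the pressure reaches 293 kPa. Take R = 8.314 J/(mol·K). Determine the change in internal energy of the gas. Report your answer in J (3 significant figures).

ΔU ≈ 7000 J

Constant volume ⇒ W = 0, so Q = ΔU = nCᵥΔT with Cᵥ = 5R/2 = 20.79 J/(mol·K).
At constant V, T₂/T₁ = P₂/P₁ ⇒ ΔT = T₁(P₂/P₁ − 1) = 271·(293/211 − 1) = 105.3 K.
ΔU = (3.2)(20.79)(105.3) = 7005 J.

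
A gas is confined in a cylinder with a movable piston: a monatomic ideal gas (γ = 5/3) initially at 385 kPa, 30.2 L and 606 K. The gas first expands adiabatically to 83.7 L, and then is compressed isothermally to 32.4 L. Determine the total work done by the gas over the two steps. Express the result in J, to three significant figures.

W_total ≈ 3010 J

Step 1 (adiabatic): W = (P₁V₁ − P₂V₂)/(γ−1) = (11627 − 5893)/0.667 = 8601 J.
After step 1: P = 70.4 kPa, V = 83.7 L, T = 307.1 K.
Step 2 (isothermal): W = P₁V₁ ln(V₂/V₁) = (5893) ln(32.4/83.7) = -5593 J.
W_total = 8601 − 5593 = 3009 J.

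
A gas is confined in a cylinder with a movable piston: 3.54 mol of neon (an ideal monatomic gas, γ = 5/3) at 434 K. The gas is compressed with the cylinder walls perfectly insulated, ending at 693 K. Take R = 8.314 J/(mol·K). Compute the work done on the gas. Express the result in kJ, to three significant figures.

Adiabatic ⇒ Q = 0, so W_by = −ΔU = nCᵥ(T₁ − T₂).
Cᵥ = 3R/2 = 12.47 J/(mol·K).
W = (3.54)(12.47)(434 − 693) = -11434 J.
Work on gas = −W_by = 11434 J.

W ≈ 11.4 kJ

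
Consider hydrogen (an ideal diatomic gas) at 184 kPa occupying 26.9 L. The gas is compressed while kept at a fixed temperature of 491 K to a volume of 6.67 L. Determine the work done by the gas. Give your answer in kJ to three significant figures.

W ≈ -6.90 kJ

Isothermal: W = nRT ln(V₂/V₁) = P₁V₁ ln(V₂/V₁).
P₁V₁ = (184 kPa)(26.9 L) = 4950 J.
W = 4950 × ln(6.67/26.9) = 4950 × -1.395
W_by_gas = -6902 J.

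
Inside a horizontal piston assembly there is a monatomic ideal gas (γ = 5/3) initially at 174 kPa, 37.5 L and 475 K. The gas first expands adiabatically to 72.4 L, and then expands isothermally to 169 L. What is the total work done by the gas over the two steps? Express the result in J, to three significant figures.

W_total ≈ 7040 J

Step 1 (adiabatic): W = (P₁V₁ − P₂V₂)/(γ−1) = (6525 − 4208)/0.667 = 3475 J.
After step 1: P = 58.13 kPa, V = 72.4 L, T = 306.4 K.
Step 2 (isothermal): W = P₁V₁ ln(V₂/V₁) = (4208) ln(169/72.4) = 3567 J.
W_total = 3475 + 3567 = 7042 J.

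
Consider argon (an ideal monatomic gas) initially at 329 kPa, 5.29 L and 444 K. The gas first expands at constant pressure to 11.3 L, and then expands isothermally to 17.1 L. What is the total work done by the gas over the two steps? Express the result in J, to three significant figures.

W_total ≈ 3520 J

Step 1 (isobaric): W = PΔV = (329 kPa)(11.3 − 5.29 L) = 1977 J.
After step 1: P = 329 kPa, V = 11.3 L, T = 948.4 K.
Step 2 (isothermal): W = P₁V₁ ln(V₂/V₁) = (3718) ln(17.1/11.3) = 1540 J.
W_total = 1977 + 1540 = 3517 J.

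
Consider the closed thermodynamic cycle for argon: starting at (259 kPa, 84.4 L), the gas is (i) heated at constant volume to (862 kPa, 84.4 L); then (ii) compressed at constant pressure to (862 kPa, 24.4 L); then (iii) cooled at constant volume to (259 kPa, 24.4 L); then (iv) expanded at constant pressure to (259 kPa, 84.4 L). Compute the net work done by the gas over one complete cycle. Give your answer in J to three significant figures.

Constant-volume legs do no work.
W(ii) = (862)(24.4 − 84.4) = -51720 J; W(iv) = (259)(84.4 − 24.4) = 15540 J.
W_net = -51720 + 15540 = -36180 J (the counter-clockwise enclosed area).

W_net ≈ -36200 J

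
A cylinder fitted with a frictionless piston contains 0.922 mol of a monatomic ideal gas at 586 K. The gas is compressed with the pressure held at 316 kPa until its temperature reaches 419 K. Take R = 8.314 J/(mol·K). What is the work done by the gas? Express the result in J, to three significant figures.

Isobaric: W = P ΔV = nR ΔT.
W = (0.922)(8.314)(419 − 586) = -1280 J.

W ≈ -1280 J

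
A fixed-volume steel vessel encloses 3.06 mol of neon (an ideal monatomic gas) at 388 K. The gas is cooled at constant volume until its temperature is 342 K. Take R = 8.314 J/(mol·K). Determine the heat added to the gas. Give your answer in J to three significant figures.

Constant volume ⇒ W = 0, so Q = ΔU = nCᵥΔT with Cᵥ = 3R/2 = 12.47 J/(mol·K).
ΔU = (3.06)(12.47)(342 − 388) = -1755 J.

Q ≈ -1760 J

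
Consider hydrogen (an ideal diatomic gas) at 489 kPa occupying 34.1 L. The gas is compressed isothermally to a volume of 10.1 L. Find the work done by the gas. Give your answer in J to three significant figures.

Isothermal: W = nRT ln(V₂/V₁) = P₁V₁ ln(V₂/V₁).
P₁V₁ = (489 kPa)(34.1 L) = 16675 J.
W = 16675 × ln(10.1/34.1) = 16675 × -1.217
W_by_gas = -20289 J.

W ≈ -20300 J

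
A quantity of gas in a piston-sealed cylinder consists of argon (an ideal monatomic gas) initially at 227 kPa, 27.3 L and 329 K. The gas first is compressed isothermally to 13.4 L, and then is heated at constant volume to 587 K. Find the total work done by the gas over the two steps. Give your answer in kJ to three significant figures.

W_total ≈ -4.41 kJ

Step 1 (isothermal): W = P₁V₁ ln(V₂/V₁) = (6197) ln(13.4/27.3) = -4410 J.
Step 2 (isochoric): W = 0 (constant volume).
W_total = -4410 + 0 = -4410 J.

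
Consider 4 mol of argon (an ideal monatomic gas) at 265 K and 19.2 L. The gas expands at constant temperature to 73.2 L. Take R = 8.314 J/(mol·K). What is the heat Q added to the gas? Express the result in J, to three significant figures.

Q ≈ 11800 J

Isothermal ⇒ ΔU = 0, so Q = W = nRT ln(V₂/V₁).
Q = (4)(8.314)(265) ln(73.2/19.2) = 8813 × 1.338 = 11794 J.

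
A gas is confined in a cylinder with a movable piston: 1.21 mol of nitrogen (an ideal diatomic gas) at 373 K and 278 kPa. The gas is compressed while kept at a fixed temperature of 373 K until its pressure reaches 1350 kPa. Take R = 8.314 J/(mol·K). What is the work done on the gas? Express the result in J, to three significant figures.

Isothermal process: W = nRT ln(V₂/V₁) = nRT ln(P₁/P₂).
W = (1.21)(8.314)(373) × ln(278/1350)
  = 3752 × ln(0.2059) = 3752 × -1.58
W_by_gas = -5930 J; work on gas = −W_by = 5930 J.

W ≈ 5930 J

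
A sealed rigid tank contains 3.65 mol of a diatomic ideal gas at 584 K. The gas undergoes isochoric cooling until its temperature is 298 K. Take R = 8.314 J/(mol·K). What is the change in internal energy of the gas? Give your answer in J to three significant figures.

ΔU ≈ -21700 J

Constant volume ⇒ W = 0, so Q = ΔU = nCᵥΔT with Cᵥ = 5R/2 = 20.79 J/(mol·K).
ΔU = (3.65)(20.79)(298 − 584) = -21697 J.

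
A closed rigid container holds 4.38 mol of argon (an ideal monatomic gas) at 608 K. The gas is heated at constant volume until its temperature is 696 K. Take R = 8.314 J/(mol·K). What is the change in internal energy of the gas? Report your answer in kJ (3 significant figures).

ΔU ≈ 4.81 kJ

Constant volume ⇒ W = 0, so Q = ΔU = nCᵥΔT with Cᵥ = 3R/2 = 12.47 J/(mol·K).
ΔU = (4.38)(12.47)(696 − 608) = 4807 J.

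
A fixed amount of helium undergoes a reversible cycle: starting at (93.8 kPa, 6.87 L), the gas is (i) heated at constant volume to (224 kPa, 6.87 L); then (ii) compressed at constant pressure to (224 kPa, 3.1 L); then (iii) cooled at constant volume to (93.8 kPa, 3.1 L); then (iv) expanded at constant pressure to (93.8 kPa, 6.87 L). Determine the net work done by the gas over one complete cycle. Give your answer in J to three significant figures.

W_net ≈ -491 J

Constant-volume legs do no work.
W(ii) = (224)(3.1 − 6.87) = -844.5 J; W(iv) = (93.8)(6.87 − 3.1) = 353.6 J.
W_net = -844.5 + 353.6 = -490.9 J (the counter-clockwise enclosed area).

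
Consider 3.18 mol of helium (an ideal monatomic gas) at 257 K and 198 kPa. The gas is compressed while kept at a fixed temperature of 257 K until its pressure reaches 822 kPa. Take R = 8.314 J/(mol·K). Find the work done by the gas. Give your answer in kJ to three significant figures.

W ≈ -9.67 kJ

Isothermal process: W = nRT ln(V₂/V₁) = nRT ln(P₁/P₂).
W = (3.18)(8.314)(257) × ln(198/822)
  = 6795 × ln(0.2409) = 6795 × -1.423
W_by_gas = -9672 J.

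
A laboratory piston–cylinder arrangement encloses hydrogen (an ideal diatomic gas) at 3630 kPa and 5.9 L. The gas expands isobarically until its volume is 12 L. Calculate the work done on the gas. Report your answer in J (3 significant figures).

W ≈ -22100 J

Isobaric: W = P ΔV.
W = (3630 kPa)(12 − 5.9 L) = (3630)(6.1) = 22143 J.
Work on gas = −W_by = -22143 J.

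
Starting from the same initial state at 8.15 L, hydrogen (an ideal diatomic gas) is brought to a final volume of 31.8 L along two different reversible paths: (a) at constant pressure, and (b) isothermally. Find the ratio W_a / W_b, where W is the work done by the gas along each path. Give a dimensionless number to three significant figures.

W_a / W_b ≈ 2.13

Path (a) isobaric: W = P₁(V₂ − V₁) → W_a/(P₁V₁) = 2.902.
Path (b) isothermal: W = P₁V₁ ln(V₂/V₁) → W_b/(P₁V₁) = 1.361.
W_a / W_b = 2.902 / 1.361 = 2.131.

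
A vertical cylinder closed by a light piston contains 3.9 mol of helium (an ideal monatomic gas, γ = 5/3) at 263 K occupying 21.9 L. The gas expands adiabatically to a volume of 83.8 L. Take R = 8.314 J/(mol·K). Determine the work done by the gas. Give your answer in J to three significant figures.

Adiabatic: TV^(γ−1) = const with γ = 5/3.
T₂ = T₁ (V₁/V₂)^(γ−1) = 263 × (21.9/83.8)^0.667 = 263 × 0.4088 = 107.5 K.
W_by = nCᵥ(T₁ − T₂) = (3.9)(12.47)(263 − 107.5) = 7563 J.

W ≈ 7560 J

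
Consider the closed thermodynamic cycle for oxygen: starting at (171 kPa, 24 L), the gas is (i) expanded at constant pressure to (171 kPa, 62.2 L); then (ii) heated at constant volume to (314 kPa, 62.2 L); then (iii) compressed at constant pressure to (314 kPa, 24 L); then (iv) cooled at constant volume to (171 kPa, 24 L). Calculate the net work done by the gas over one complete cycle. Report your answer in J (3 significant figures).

W_net ≈ -5460 J

Constant-volume legs do no work.
W(i) = (171)(62.2 − 24) = 6532 J; W(iii) = (314)(24 − 62.2) = -11995 J.
W_net = 6532 − 11995 = -5463 J (the counter-clockwise enclosed area).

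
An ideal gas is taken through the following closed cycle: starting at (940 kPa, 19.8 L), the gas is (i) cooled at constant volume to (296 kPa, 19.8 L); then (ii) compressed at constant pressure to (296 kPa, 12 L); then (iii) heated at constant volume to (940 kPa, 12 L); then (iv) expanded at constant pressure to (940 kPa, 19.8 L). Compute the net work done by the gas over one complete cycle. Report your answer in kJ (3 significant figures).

W_net ≈ 5.02 kJ

Constant-volume legs do no work.
W(ii) = (296)(12 − 19.8) = -2309 J; W(iv) = (940)(19.8 − 12) = 7332 J.
W_net = -2309 + 7332 = 5023 J (the clockwise enclosed area).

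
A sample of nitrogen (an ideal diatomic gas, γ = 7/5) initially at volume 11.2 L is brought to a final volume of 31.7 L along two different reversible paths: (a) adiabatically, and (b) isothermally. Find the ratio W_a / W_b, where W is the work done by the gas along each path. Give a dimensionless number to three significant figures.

W_a / W_b ≈ 0.818

Path (a) adiabatic: W = P₁V₁(1 − (V₁/V₂)^(γ−1))/(γ−1) → W_a/(P₁V₁) = 0.8511.
Path (b) isothermal: W = P₁V₁ ln(V₂/V₁) → W_b/(P₁V₁) = 1.04.
W_a / W_b = 0.8511 / 1.04 = 0.818.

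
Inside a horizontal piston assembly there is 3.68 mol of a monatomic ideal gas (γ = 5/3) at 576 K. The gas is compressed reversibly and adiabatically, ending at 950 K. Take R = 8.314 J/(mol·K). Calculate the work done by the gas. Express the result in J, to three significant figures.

W ≈ -17200 J

Adiabatic ⇒ Q = 0, so W_by = −ΔU = nCᵥ(T₁ − T₂).
Cᵥ = 3R/2 = 12.47 J/(mol·K).
W = (3.68)(12.47)(576 − 950) = -17164 J.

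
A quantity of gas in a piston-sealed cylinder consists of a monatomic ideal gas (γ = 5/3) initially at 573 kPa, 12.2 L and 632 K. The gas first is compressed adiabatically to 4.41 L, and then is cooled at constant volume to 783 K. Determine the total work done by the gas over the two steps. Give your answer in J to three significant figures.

Step 1 (adiabatic): W = (P₁V₁ − P₂V₂)/(γ−1) = (6991 − 13776)/0.667 = -10178 J.
Step 2 (isochoric): W = 0 (constant volume).
W_total = -10178 + 0 = -10178 J.

W_total ≈ -10200 J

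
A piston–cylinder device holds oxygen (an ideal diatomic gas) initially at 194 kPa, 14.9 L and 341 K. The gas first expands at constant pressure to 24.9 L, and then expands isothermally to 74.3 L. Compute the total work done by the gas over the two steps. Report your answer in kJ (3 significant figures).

W_total ≈ 7.22 kJ

Step 1 (isobaric): W = PΔV = (194 kPa)(24.9 − 14.9 L) = 1940 J.
After step 1: P = 194 kPa, V = 24.9 L, T = 569.9 K.
Step 2 (isothermal): W = P₁V₁ ln(V₂/V₁) = (4831) ln(74.3/24.9) = 5281 J.
W_total = 1940 + 5281 = 7221 J.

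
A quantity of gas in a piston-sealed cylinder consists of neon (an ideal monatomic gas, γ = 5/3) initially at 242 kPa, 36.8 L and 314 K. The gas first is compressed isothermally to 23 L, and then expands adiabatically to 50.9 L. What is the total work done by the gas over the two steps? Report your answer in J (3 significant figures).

Step 1 (isothermal): W = P₁V₁ ln(V₂/V₁) = (8906) ln(23/36.8) = -4186 J.
After step 1: P = 387.2 kPa, V = 23 L, T = 314 K.
Step 2 (adiabatic): W = (P₁V₁ − P₂V₂)/(γ−1) = (8906 − 5244)/0.667 = 5492 J.
W_total = -4186 + 5492 = 1307 J.

W_total ≈ 1310 J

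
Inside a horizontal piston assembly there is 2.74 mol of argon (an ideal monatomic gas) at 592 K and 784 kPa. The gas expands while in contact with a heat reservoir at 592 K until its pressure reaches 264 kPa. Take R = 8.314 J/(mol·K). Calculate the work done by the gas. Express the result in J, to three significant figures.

Isothermal process: W = nRT ln(V₂/V₁) = nRT ln(P₁/P₂).
W = (2.74)(8.314)(592) × ln(784/264)
  = 13486 × ln(2.97) = 13486 × 1.088
W_by_gas = 14679 J.

W ≈ 14700 J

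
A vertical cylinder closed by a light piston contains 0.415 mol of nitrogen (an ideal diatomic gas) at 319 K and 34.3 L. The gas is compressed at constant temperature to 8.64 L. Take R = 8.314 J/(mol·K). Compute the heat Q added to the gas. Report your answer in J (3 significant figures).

Isothermal ⇒ ΔU = 0, so Q = W = nRT ln(V₂/V₁).
Q = (0.415)(8.314)(319) ln(8.64/34.3) = 1101 × -1.379 = -1518 J.

Q ≈ -1520 J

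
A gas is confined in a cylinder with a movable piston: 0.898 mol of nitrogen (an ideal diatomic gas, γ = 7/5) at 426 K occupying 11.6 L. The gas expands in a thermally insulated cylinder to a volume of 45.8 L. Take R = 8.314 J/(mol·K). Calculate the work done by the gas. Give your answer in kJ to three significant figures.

Adiabatic: TV^(γ−1) = const with γ = 7/5.
T₂ = T₁ (V₁/V₂)^(γ−1) = 426 × (11.6/45.8)^0.4 = 426 × 0.5773 = 245.9 K.
W_by = nCᵥ(T₁ − T₂) = (0.898)(20.79)(426 − 245.9) = 3361 J.

W ≈ 3.36 kJ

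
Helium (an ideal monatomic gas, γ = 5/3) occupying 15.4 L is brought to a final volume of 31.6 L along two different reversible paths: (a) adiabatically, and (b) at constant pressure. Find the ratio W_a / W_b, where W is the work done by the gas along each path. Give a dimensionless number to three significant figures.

Path (a) adiabatic: W = P₁V₁(1 − (V₁/V₂)^(γ−1))/(γ−1) → W_a/(P₁V₁) = 0.5711.
Path (b) isobaric: W = P₁(V₂ − V₁) → W_b/(P₁V₁) = 1.052.
W_a / W_b = 0.5711 / 1.052 = 0.5429.

W_a / W_b ≈ 0.543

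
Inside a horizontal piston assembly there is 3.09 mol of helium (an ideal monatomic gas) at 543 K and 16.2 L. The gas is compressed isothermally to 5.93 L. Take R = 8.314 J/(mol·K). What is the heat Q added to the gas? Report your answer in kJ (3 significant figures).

Q ≈ -14.0 kJ

Isothermal ⇒ ΔU = 0, so Q = W = nRT ln(V₂/V₁).
Q = (3.09)(8.314)(543) ln(5.93/16.2) = 13950 × -1.005 = -14019 J.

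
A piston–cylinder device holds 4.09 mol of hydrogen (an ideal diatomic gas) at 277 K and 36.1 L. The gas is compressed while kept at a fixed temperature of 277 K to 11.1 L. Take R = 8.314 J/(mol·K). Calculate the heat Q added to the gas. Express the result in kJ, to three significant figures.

Isothermal ⇒ ΔU = 0, so Q = W = nRT ln(V₂/V₁).
Q = (4.09)(8.314)(277) ln(11.1/36.1) = 9419 × -1.179 = -11108 J.

Q ≈ -11.1 kJ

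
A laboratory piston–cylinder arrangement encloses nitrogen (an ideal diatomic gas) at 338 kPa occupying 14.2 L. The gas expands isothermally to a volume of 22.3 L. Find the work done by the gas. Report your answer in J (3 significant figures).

Isothermal: W = nRT ln(V₂/V₁) = P₁V₁ ln(V₂/V₁).
P₁V₁ = (338 kPa)(14.2 L) = 4800 J.
W = 4800 × ln(22.3/14.2) = 4800 × 0.4513
W_by_gas = 2166 J.

W ≈ 2170 J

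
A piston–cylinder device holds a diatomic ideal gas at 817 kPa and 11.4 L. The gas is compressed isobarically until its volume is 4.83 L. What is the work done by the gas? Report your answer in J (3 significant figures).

Isobaric: W = P ΔV.
W = (817 kPa)(4.83 − 11.4 L) = (817)(-6.57) = -5368 J.

W ≈ -5370 J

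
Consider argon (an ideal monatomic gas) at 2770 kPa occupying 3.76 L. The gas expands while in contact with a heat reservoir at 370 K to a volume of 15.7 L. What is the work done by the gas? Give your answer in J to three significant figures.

W ≈ 14900 J

Isothermal: W = nRT ln(V₂/V₁) = P₁V₁ ln(V₂/V₁).
P₁V₁ = (2770 kPa)(3.76 L) = 10415 J.
W = 10415 × ln(15.7/3.76) = 10415 × 1.429
W_by_gas = 14886 J.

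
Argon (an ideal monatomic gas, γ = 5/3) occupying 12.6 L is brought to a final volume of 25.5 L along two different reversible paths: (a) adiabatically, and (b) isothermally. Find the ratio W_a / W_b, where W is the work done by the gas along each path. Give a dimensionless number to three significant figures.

Path (a) adiabatic: W = P₁V₁(1 − (V₁/V₂)^(γ−1))/(γ−1) → W_a/(P₁V₁) = 0.5625.
Path (b) isothermal: W = P₁V₁ ln(V₂/V₁) → W_b/(P₁V₁) = 0.705.
W_a / W_b = 0.5625 / 0.705 = 0.7979.

W_a / W_b ≈ 0.798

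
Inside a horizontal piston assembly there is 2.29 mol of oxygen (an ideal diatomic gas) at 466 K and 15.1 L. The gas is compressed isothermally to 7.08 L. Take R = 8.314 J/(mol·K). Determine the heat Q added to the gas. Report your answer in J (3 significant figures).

Isothermal ⇒ ΔU = 0, so Q = W = nRT ln(V₂/V₁).
Q = (2.29)(8.314)(466) ln(7.08/15.1) = 8872 × -0.7574 = -6720 J.

Q ≈ -6720 J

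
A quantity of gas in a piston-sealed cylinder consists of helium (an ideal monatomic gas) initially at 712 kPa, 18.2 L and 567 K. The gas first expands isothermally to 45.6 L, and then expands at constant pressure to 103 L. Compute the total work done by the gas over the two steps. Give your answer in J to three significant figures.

W_total ≈ 28200 J

Step 1 (isothermal): W = P₁V₁ ln(V₂/V₁) = (12958) ln(45.6/18.2) = 11902 J.
After step 1: P = 284.2 kPa, V = 45.6 L, T = 567 K.
Step 2 (isobaric): W = PΔV = (284.2 kPa)(103 − 45.6 L) = 16312 J.
W_total = 11902 + 16312 = 28214 J.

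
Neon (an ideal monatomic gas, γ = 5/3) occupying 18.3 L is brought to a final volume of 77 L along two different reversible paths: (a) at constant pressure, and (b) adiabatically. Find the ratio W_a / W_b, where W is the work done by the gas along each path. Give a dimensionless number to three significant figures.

Path (a) isobaric: W = P₁(V₂ − V₁) → W_a/(P₁V₁) = 3.208.
Path (b) adiabatic: W = P₁V₁(1 − (V₁/V₂)^(γ−1))/(γ−1) → W_b/(P₁V₁) = 0.9245.
W_a / W_b = 3.208 / 0.9245 = 3.47.

W_a / W_b ≈ 3.47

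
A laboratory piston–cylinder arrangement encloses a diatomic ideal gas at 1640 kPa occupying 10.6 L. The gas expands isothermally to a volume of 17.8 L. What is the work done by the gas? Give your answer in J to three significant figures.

Isothermal: W = nRT ln(V₂/V₁) = P₁V₁ ln(V₂/V₁).
P₁V₁ = (1640 kPa)(10.6 L) = 17384 J.
W = 17384 × ln(17.8/10.6) = 17384 × 0.5183
W_by_gas = 9011 J.

W ≈ 9010 J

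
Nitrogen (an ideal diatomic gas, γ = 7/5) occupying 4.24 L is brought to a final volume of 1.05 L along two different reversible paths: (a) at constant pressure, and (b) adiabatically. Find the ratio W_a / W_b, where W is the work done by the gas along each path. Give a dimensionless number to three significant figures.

Path (a) isobaric: W = P₁(V₂ − V₁) → W_a/(P₁V₁) = -0.7524.
Path (b) adiabatic: W = P₁V₁(1 − (V₁/V₂)^(γ−1))/(γ−1) → W_b/(P₁V₁) = -1.869.
W_a / W_b = -0.7524 / -1.869 = 0.4025.

W_a / W_b ≈ 0.402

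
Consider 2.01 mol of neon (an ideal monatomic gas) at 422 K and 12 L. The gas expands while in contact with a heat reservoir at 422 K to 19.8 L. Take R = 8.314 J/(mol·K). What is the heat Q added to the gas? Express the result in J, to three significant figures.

Isothermal ⇒ ΔU = 0, so Q = W = nRT ln(V₂/V₁).
Q = (2.01)(8.314)(422) ln(19.8/12) = 7052 × 0.5008 = 3532 J.

Q ≈ 3530 J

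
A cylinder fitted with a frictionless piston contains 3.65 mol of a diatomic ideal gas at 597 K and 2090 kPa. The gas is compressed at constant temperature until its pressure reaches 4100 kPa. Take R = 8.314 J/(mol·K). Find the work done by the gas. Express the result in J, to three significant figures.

Isothermal process: W = nRT ln(V₂/V₁) = nRT ln(P₁/P₂).
W = (3.65)(8.314)(597) × ln(2090/4100)
  = 18117 × ln(0.5098) = 18117 × -0.6738
W_by_gas = -12207 J.

W ≈ -12200 J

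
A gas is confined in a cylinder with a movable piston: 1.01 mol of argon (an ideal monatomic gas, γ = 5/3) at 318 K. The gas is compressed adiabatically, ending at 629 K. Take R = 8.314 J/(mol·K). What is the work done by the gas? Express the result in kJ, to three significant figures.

Adiabatic ⇒ Q = 0, so W_by = −ΔU = nCᵥ(T₁ − T₂).
Cᵥ = 3R/2 = 12.47 J/(mol·K).
W = (1.01)(12.47)(318 − 629) = -3917 J.

W ≈ -3.92 kJ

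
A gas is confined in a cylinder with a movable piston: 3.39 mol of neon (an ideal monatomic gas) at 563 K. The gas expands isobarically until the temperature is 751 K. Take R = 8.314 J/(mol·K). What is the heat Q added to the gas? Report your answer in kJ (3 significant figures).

Isobaric: W = nRΔT = (3.39)(8.314)(188) = 5299 J.
ΔU = nCᵥΔT with Cᵥ = 3R/2: ΔU = (3.39)(12.47)(188) = 7948 J.
Q = ΔU + W = 7948 + 5299 = 13247 J.

Q ≈ 13.2 kJ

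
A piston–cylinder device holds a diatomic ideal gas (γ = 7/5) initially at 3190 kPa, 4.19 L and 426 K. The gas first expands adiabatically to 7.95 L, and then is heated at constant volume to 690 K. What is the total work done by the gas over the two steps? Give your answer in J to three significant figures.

W_total ≈ 7550 J

Step 1 (adiabatic): W = (P₁V₁ − P₂V₂)/(γ−1) = (13366 − 10345)/0.4 = 7552 J.
Step 2 (isochoric): W = 0 (constant volume).
W_total = 7552 + 0 = 7552 J.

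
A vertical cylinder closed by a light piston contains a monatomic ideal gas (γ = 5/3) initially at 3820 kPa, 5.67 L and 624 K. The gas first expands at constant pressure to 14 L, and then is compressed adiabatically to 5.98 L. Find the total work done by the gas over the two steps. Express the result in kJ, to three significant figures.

Step 1 (isobaric): W = PΔV = (3820 kPa)(14 − 5.67 L) = 31821 J.
After step 1: P = 3820 kPa, V = 14 L, T = 1541 K.
Step 2 (adiabatic): W = (P₁V₁ − P₂V₂)/(γ−1) = (53480 − 94292)/0.667 = -61218 J.
W_total = 31821 − 61218 = -29398 J.

W_total ≈ -29.4 kJ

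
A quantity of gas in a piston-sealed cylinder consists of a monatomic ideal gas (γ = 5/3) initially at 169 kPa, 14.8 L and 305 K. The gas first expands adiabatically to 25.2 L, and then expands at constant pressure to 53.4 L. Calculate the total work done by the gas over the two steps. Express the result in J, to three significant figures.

W_total ≈ 3080 J

Step 1 (adiabatic): W = (P₁V₁ − P₂V₂)/(γ−1) = (2501 − 1754)/0.667 = 1121 J.
After step 1: P = 69.61 kPa, V = 25.2 L, T = 213.9 K.
Step 2 (isobaric): W = PΔV = (69.61 kPa)(53.4 − 25.2 L) = 1963 J.
W_total = 1121 + 1963 = 3084 J.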